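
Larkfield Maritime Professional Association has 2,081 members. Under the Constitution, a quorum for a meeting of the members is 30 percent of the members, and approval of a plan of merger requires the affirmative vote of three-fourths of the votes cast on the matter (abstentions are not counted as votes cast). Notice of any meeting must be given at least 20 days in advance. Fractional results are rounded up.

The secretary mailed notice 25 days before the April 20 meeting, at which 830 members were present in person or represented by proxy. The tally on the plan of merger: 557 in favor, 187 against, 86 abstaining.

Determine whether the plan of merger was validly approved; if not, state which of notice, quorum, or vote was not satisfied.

Invalid — vote requirement not satisfied.

Notice: 25 days given; 20 required. Satisfied.
Quorum: 30% of 2,081 = 624.30, rounded up to 625; 830 present. Satisfied.
Vote: requires three-fourths of the votes cast (830 − 86 abstaining = 744); 3/4 of 744 = 558, so 558 needed; 557 in favor. Not satisfied.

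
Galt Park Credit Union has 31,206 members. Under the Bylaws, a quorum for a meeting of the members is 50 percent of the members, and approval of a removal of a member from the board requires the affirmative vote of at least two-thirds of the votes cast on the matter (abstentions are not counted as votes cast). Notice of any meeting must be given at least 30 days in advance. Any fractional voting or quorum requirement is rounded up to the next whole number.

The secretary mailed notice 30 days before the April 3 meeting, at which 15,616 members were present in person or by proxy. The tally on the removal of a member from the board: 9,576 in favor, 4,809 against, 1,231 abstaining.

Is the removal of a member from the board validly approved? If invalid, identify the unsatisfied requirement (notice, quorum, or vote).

Invalid — vote requirement not satisfied.

Notice: 30 days given; 30 required. Satisfied.
Quorum: 50% of 31,206 = 15,603; 15,616 present. Satisfied.
Vote: requires two-thirds of the votes cast (15,616 − 1,231 abstaining = 14,385); 2/3 of 14385 = 9590, so 9,590 needed; 9,576 in favor. Not satisfied.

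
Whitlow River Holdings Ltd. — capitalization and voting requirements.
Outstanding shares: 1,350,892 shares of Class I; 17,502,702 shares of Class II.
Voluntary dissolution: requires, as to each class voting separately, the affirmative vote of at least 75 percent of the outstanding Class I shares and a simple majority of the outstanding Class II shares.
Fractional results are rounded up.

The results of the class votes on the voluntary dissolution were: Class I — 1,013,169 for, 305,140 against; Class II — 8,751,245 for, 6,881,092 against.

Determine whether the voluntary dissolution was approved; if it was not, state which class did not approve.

Not approved — the Class II shares did not give the required vote.

Class I: 3/4 of 1350892 = 1013169; 1,013,169 required, 1,013,169 in favor — approved.
Class II: a majority of 17502702 is 8751352; 8,751,352 required, 8,751,245 in favor — not approved.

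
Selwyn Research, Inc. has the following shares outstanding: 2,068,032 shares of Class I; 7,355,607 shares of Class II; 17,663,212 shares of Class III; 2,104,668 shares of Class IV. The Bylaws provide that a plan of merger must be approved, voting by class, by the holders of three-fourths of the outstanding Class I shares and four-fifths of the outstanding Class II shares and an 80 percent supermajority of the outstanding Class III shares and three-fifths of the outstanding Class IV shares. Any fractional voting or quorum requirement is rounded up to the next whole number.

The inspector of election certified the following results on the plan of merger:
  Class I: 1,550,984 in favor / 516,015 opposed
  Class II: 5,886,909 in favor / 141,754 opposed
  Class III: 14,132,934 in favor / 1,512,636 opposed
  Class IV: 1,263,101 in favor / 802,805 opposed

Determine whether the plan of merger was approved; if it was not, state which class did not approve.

Class I: 3/4 of 2068032 = 1551024; 1,551,024 required, 1,550,984 in favor — not approved.
Class II: 4/5 of 7355607 = 5884485.60, rounded up to 5884486; 5,884,486 required, 5,886,909 in favor — approved.
Class III: 4/5 of 17663212 = 14130569.60, rounded up to 14130570; 14,130,570 required, 14,132,934 in favor — approved.
Class IV: 3/5 of 2104668 = 1262800.80, rounded up to 1262801; 1,262,801 required, 1,263,101 in favor — approved.

Not approved — the Class I shares did not give the required vote.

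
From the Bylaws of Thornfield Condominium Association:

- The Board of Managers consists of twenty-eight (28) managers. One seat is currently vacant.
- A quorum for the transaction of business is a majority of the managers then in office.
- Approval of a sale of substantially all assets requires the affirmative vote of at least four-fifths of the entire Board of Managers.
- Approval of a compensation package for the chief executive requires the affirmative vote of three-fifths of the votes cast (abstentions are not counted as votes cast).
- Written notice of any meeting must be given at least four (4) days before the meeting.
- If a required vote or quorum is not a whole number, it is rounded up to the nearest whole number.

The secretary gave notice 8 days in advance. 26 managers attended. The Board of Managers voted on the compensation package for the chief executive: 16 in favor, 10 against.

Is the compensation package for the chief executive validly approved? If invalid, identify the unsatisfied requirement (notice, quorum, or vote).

Notice: 8 days given; 4 required (8 ≥ 4). Satisfied.
Quorum: 26 present; quorum is 14. Satisfied.
Vote: the compensation package for the chief executive requires three-fifths of the votes cast (26). 3/5 of 26 = 15.60, rounded up to 16, so 16 affirmative votes are needed; 16 voted in favor. Satisfied.

Valid — all requirements satisfied.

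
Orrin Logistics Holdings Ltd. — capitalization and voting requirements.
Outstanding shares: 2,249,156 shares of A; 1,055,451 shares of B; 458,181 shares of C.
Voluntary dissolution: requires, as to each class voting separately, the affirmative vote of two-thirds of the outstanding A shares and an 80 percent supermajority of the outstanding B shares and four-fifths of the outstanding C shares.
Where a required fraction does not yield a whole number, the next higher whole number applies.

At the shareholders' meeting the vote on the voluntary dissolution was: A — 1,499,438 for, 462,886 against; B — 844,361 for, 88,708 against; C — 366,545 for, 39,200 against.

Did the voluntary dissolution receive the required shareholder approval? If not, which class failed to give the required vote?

Approved — every class gave the required vote.

A: 2/3 of 2249156 = 1499437.33, rounded up to 1499438; 1,499,438 required, 1,499,438 in favor — approved.
B: 4/5 of 1055451 = 844360.80, rounded up to 844361; 844,361 required, 844,361 in favor — approved.
C: 4/5 of 458181 = 366544.80, rounded up to 366545; 366,545 required, 366,545 in favor — approved.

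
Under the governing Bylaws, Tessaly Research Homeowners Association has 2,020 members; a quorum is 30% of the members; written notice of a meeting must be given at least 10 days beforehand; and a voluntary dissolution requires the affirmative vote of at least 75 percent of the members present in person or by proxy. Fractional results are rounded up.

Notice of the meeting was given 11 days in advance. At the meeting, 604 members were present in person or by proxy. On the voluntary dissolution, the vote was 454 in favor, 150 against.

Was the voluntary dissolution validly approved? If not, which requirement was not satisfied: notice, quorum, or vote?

Notice: 11 days given; 10 required. Satisfied.
Quorum: 30% of 2,020 = 606; 604 present. Not satisfied.
Vote: requires three-fourths of those present (604); 3/4 of 604 = 453, so 453 needed; 454 in favor. Satisfied.

Invalid — quorum requirement not satisfied.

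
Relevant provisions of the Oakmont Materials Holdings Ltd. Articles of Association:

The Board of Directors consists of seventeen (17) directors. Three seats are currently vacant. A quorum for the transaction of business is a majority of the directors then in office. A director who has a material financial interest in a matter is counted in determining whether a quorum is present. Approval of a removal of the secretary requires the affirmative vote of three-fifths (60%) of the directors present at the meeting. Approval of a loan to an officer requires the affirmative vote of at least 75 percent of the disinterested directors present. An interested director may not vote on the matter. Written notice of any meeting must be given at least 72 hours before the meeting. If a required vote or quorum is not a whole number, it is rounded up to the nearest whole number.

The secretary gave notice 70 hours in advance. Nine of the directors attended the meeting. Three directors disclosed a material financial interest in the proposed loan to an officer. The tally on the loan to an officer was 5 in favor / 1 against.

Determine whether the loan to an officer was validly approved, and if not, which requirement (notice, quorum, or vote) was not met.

Notice: 70 hours given; 72 required (70 < 72). Not satisfied.
Quorum: 9 present (interested directors count toward quorum); quorum is 8. Satisfied.
Vote: the loan to an officer requires three-fourths of the disinterested directors present (9 − 3 = 6). 3/4 of 6 = 4.50, rounded up to 5, so 5 affirmative votes are needed; 5 voted in favor. Satisfied.

Invalid — notice requirement not satisfied.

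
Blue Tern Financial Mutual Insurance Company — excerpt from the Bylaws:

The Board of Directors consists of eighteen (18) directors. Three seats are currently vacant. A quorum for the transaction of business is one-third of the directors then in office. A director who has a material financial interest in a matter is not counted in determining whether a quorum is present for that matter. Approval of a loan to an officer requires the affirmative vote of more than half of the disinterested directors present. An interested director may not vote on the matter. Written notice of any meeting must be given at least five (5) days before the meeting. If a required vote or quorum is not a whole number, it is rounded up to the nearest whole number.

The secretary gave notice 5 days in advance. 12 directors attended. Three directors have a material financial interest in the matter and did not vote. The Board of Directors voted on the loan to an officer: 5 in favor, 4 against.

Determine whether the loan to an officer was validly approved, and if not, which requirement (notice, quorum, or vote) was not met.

Valid — all requirements satisfied.

Notice: 5 days given; 5 required (5 ≥ 5). Satisfied.
Quorum: 12 present, but the 3 interested directors do not count, leaving 9. Quorum is 5. Satisfied.
Vote: the loan to an officer requires a majority of the disinterested directors present (12 − 3 = 9). A majority of 9 is 5, so 5 affirmative votes are needed; 5 voted in favor. Satisfied.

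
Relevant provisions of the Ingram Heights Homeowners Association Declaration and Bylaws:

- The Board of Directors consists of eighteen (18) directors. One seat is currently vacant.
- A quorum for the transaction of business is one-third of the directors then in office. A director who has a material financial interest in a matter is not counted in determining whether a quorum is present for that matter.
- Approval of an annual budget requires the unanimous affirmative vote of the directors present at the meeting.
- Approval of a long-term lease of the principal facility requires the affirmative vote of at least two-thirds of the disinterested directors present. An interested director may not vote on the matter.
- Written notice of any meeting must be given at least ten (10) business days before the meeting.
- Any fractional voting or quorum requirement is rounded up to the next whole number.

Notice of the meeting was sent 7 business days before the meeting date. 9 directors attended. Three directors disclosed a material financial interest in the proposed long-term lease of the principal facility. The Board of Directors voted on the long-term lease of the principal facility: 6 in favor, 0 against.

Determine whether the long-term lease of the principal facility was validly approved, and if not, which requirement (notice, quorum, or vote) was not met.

Invalid — notice requirement not satisfied.

Notice: 7 business days given; 10 required (7 < 10). Not satisfied.
Quorum: 9 present, but the 3 interested directors do not count, leaving 6. Quorum is 6. Satisfied.
Vote: the long-term lease of the principal facility requires two-thirds of the disinterested directors present (9 − 3 = 6). 2/3 of 6 = 4, so 4 affirmative votes are needed; 6 voted in favor. Satisfied.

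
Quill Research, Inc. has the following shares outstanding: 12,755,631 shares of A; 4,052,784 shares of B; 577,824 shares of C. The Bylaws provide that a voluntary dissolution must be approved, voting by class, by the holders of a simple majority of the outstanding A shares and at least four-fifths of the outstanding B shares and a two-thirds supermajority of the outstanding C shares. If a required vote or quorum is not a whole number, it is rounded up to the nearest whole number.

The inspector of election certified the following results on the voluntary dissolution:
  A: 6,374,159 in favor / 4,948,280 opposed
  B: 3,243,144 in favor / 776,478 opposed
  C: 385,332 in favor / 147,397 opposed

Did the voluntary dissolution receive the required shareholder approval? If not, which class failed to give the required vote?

Not approved — the A shares did not give the required vote.

A: a majority of 12755631 is 6377816; 6,377,816 required, 6,374,159 in favor — not approved.
B: 4/5 of 4052784 = 3242227.20, rounded up to 3242228; 3,242,228 required, 3,243,144 in favor — approved.
C: 2/3 of 577824 = 385216; 385,216 required, 385,332 in favor — approved.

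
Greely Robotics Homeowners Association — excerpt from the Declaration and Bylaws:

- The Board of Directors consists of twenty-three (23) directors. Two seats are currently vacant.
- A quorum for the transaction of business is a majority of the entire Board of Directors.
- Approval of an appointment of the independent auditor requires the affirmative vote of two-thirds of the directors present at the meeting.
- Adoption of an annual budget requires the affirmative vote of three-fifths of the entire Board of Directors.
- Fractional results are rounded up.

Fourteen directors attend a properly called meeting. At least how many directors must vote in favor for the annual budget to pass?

14

The annual budget requires three-fifths of the entire Board of Directors (23).
3/5 of 23 = 13.80, rounded up to 14.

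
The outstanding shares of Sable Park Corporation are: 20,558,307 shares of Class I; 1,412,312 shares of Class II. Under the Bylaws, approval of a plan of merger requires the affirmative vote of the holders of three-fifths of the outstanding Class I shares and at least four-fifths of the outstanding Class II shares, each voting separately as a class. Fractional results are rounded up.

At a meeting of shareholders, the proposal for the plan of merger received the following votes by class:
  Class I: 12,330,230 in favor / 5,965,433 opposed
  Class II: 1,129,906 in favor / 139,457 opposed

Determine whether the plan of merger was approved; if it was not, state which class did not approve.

Not approved — the Class I shares did not give the required vote.

Class I: 3/5 of 20558307 = 12334984.20, rounded up to 12334985; 12,334,985 required, 12,330,230 in favor — not approved.
Class II: 4/5 of 1412312 = 1129849.60, rounded up to 1129850; 1,129,850 required, 1,129,906 in favor — approved.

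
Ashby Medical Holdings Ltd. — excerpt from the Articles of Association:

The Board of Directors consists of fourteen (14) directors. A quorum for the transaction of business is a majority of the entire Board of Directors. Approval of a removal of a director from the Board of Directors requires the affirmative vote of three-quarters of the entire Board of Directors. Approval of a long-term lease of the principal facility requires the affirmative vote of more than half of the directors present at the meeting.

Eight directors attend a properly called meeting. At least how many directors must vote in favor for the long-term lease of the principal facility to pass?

The long-term lease of the principal facility requires a majority of the directors present (8).
A majority of 8 is 5.

5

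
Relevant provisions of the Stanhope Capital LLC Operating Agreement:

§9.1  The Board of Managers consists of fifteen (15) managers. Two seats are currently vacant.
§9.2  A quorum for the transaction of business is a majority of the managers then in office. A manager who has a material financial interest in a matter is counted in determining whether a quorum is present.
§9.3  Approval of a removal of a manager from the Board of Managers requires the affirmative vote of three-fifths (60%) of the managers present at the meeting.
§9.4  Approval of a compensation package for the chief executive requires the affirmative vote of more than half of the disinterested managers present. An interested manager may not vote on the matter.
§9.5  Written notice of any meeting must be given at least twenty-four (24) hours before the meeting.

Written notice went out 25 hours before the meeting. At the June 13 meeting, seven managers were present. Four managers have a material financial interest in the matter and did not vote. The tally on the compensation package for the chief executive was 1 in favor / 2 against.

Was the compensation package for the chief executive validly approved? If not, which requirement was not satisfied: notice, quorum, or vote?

Invalid — vote requirement not satisfied.

Notice: 25 hours given; 24 required (25 ≥ 24). Satisfied.
Quorum: 7 present (interested managers count toward quorum); quorum is 7. Satisfied.
Vote: the compensation package for the chief executive requires a majority of the disinterested managers present (7 − 4 = 3). A majority of 3 is 2, so 2 affirmative votes are needed; 1 voted in favor. Not satisfied.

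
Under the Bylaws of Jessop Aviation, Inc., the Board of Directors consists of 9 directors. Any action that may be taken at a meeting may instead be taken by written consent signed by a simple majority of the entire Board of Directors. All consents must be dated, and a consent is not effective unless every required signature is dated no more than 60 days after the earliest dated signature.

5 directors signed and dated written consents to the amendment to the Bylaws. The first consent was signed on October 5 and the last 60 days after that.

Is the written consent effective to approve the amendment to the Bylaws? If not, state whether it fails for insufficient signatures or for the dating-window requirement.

Effective — both the signature and dating-window requirements are satisfied.

Signatures required: a simple majority of 9 — a majority of 9 is 5, so 5 needed; 5 signed. Sufficient.
Dating window: the latest signature is 60 days after the earliest; the limit is 60 days. Within the window.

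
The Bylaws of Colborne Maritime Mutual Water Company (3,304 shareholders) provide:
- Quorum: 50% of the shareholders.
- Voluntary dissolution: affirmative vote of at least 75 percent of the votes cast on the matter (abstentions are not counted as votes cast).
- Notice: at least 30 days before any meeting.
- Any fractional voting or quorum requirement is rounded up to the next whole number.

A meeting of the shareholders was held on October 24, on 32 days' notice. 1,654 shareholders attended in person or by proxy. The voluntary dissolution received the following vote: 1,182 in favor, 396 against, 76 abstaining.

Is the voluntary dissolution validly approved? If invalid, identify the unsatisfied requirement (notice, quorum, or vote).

Notice: 32 days given; 30 required. Satisfied.
Quorum: 50% of 3,304 = 1,652; 1,654 present. Satisfied.
Vote: requires three-fourths of the votes cast (1,654 − 76 abstaining = 1,578); 3/4 of 1578 = 1183.50, rounded up to 1184, so 1,184 needed; 1,182 in favor. Not satisfied.

Invalid — vote requirement not satisfied.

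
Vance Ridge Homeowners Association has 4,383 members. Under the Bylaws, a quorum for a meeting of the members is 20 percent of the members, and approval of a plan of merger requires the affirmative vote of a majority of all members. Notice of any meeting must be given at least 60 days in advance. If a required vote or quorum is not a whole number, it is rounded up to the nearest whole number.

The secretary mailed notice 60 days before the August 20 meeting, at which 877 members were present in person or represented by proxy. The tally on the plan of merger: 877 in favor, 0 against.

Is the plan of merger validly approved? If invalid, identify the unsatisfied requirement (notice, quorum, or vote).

Notice: 60 days given; 60 required. Satisfied.
Quorum: 20% of 4,383 = 876.60, rounded up to 877; 877 present. Satisfied.
Vote: requires a majority of all members (4,383); a majority of 4383 is 2192, so 2,192 needed; 877 in favor. Not satisfied.

Invalid — vote requirement not satisfied.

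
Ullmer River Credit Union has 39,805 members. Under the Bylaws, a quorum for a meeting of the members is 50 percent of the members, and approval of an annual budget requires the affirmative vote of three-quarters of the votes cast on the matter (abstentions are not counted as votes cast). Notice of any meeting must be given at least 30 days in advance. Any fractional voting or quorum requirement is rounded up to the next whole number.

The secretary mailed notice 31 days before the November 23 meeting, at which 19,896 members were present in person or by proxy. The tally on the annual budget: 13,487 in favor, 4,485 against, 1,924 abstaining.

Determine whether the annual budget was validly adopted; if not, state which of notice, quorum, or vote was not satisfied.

Notice: 31 days given; 30 required. Satisfied.
Quorum: 50% of 39,805 = 19,902.50, rounded up to 19,903; 19,896 present. Not satisfied.
Vote: requires three-fourths of the votes cast (19,896 − 1,924 abstaining = 17,972); 3/4 of 17972 = 13479, so 13,479 needed; 13,487 in favor. Satisfied.

Invalid — quorum requirement not satisfied.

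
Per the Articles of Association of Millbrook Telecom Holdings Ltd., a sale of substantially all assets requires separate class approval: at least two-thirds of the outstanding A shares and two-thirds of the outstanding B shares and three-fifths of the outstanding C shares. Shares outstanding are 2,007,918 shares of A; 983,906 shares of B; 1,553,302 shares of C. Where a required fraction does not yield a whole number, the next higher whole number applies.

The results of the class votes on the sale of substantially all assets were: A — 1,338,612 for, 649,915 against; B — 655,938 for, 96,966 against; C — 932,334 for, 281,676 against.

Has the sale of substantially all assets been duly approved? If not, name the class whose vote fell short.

A: 2/3 of 2007918 = 1338612; 1,338,612 required, 1,338,612 in favor — approved.
B: 2/3 of 983906 = 655937.33, rounded up to 655938; 655,938 required, 655,938 in favor — approved.
C: 3/5 of 1553302 = 931981.20, rounded up to 931982; 931,982 required, 932,334 in favor — approved.

Approved — every class gave the required vote.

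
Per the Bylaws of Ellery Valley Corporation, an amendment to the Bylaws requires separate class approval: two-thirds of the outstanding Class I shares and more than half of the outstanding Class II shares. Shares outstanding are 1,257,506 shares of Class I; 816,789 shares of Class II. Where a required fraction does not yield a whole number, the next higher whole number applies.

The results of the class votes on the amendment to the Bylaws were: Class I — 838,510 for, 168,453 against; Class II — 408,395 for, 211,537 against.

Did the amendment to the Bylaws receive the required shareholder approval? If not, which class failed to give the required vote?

Approved — every class gave the required vote.

Class I: 2/3 of 1257506 = 838337.33, rounded up to 838338; 838,338 required, 838,510 in favor — approved.
Class II: a majority of 816789 is 408395; 408,395 required, 408,395 in favor — approved.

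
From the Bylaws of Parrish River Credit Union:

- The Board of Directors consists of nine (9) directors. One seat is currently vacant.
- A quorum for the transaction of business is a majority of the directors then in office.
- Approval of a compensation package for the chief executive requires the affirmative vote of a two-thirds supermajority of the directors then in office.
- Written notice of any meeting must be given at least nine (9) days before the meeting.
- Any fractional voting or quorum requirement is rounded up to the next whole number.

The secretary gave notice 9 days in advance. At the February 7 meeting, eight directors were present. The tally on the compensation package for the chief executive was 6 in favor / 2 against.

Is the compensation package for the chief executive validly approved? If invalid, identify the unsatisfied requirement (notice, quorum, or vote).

Valid — all requirements satisfied.

Notice: 9 days given; 9 required (9 ≥ 9). Satisfied.
Quorum: 8 present; quorum is 5. Satisfied.
Vote: the compensation package for the chief executive requires two-thirds of the directors then in office (8). 2/3 of 8 = 5.33, rounded up to 6, so 6 affirmative votes are needed; 6 voted in favor. Satisfied.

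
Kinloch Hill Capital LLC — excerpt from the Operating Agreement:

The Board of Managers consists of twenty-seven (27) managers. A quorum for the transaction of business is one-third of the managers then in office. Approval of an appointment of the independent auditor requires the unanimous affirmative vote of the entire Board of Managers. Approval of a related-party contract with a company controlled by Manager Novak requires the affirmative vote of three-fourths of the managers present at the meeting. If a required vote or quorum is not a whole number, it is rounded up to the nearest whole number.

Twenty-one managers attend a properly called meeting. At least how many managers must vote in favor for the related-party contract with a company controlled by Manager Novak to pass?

The related-party contract with a company controlled by Manager Novak requires three-fourths of the managers present (21).
3/4 of 21 = 15.75, rounded up to 16.

16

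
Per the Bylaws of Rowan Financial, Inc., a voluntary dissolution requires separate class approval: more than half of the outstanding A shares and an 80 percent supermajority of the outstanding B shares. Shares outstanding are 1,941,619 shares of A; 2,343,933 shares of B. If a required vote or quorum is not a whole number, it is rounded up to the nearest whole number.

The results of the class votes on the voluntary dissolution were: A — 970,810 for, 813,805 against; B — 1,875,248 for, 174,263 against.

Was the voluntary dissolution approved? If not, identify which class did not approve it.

A: a majority of 1941619 is 970810; 970,810 required, 970,810 in favor — approved.
B: 4/5 of 2343933 = 1875146.40, rounded up to 1875147; 1,875,147 required, 1,875,248 in favor — approved.

Approved — every class gave the required vote.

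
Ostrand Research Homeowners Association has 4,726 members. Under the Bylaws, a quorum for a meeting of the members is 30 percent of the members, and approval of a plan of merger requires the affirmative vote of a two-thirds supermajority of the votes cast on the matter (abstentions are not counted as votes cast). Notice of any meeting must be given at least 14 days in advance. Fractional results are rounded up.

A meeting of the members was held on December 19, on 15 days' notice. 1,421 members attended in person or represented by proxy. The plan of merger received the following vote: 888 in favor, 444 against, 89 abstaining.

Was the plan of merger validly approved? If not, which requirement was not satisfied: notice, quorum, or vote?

Notice: 15 days given; 14 required. Satisfied.
Quorum: 30% of 4,726 = 1,417.80, rounded up to 1,418; 1,421 present. Satisfied.
Vote: requires two-thirds of the votes cast (1,421 − 89 abstaining = 1,332); 2/3 of 1332 = 888, so 888 needed; 888 in favor. Satisfied.

Valid — all requirements satisfied.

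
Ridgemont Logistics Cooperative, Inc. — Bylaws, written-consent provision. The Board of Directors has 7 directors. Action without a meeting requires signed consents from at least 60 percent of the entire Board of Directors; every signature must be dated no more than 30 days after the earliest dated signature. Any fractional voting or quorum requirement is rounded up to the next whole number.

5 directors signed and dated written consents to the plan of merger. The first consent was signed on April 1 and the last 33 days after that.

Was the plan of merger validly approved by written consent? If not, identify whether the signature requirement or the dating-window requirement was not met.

Not effective — dating-window requirement not satisfied.

Signatures required: at least 60 percent of 7 — 3/5 of 7 = 4.20, rounded up to 5, so 5 needed; 5 signed. Sufficient.
Dating window: the latest signature is 33 days after the earliest; the limit is 30 days. Outside the window.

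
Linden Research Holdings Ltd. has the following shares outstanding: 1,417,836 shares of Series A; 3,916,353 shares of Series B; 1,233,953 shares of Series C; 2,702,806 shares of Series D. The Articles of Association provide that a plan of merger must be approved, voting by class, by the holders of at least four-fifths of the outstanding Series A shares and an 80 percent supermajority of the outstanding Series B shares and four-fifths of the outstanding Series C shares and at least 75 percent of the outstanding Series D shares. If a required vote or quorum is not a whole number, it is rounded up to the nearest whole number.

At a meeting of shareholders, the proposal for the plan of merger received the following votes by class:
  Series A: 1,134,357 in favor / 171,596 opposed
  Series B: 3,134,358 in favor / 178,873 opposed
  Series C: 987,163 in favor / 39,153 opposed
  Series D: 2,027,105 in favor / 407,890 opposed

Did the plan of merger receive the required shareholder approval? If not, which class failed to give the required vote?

Series A: 4/5 of 1417836 = 1134268.80, rounded up to 1134269; 1,134,269 required, 1,134,357 in favor — approved.
Series B: 4/5 of 3916353 = 3133082.40, rounded up to 3133083; 3,133,083 required, 3,134,358 in favor — approved.
Series C: 4/5 of 1233953 = 987162.40, rounded up to 987163; 987,163 required, 987,163 in favor — approved.
Series D: 3/4 of 2702806 = 2027104.50, rounded up to 2027105; 2,027,105 required, 2,027,105 in favor — approved.

Approved — every class gave the required vote.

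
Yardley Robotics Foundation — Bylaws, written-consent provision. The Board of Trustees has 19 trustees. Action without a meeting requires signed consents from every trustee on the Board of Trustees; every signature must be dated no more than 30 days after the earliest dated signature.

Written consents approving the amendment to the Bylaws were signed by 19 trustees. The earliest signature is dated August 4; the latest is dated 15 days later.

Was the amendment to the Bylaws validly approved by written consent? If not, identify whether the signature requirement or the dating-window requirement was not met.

Effective — both the signature and dating-window requirements are satisfied.

Signatures required: every one of 19 — unanimous means all 19, so 19 needed; 19 signed. Sufficient.
Dating window: the latest signature is 15 days after the earliest; the limit is 30 days. Within the window.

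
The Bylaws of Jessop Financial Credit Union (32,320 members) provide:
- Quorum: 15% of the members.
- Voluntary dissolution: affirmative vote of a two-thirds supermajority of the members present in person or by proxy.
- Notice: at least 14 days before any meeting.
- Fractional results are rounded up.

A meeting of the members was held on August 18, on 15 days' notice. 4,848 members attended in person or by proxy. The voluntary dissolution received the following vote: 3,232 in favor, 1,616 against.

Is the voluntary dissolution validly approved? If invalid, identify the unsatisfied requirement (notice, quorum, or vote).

Notice: 15 days given; 14 required. Satisfied.
Quorum: 15% of 32,320 = 4,848; 4,848 present. Satisfied.
Vote: requires two-thirds of those present (4,848); 2/3 of 4848 = 3232, so 3,232 needed; 3,232 in favor. Satisfied.

Valid — all requirements satisfied.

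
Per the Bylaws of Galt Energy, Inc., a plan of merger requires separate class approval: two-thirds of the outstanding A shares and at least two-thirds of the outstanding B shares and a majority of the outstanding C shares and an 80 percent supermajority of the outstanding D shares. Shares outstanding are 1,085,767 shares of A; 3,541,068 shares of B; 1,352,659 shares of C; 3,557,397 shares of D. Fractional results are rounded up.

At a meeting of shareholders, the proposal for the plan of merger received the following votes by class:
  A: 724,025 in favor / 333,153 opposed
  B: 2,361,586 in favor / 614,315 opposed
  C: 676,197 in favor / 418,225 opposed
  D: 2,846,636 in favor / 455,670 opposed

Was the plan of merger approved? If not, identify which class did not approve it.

A: 2/3 of 1085767 = 723844.67, rounded up to 723845; 723,845 required, 724,025 in favor — approved.
B: 2/3 of 3541068 = 2360712; 2,360,712 required, 2,361,586 in favor — approved.
C: a majority of 1352659 is 676330; 676,330 required, 676,197 in favor — not approved.
D: 4/5 of 3557397 = 2845917.60, rounded up to 2845918; 2,845,918 required, 2,846,636 in favor — approved.

Not approved — the C shares did not give the required vote.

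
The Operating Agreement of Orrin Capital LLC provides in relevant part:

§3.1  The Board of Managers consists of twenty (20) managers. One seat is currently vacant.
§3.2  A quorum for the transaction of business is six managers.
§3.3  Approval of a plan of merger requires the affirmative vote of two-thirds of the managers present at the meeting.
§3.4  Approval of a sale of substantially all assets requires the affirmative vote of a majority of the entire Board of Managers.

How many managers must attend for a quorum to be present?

6

The quorum is fixed at 6.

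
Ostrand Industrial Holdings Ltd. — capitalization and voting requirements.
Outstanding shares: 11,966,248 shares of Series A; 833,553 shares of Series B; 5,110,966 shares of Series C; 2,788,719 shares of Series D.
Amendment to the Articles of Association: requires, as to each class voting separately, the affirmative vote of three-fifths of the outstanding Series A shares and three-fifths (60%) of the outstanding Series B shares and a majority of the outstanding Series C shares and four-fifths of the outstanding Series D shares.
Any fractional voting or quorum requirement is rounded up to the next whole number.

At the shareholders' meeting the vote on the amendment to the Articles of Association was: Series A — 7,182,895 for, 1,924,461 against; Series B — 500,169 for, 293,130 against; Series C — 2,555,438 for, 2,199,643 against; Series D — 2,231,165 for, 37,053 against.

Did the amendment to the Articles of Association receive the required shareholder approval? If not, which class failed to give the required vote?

Series A: 3/5 of 11966248 = 7179748.80, rounded up to 7179749; 7,179,749 required, 7,182,895 in favor — approved.
Series B: 3/5 of 833553 = 500131.80, rounded up to 500132; 500,132 required, 500,169 in favor — approved.
Series C: a majority of 5110966 is 2555484; 2,555,484 required, 2,555,438 in favor — not approved.
Series D: 4/5 of 2788719 = 2230975.20, rounded up to 2230976; 2,230,976 required, 2,231,165 in favor — approved.

Not approved — the Series C shares did not give the required vote.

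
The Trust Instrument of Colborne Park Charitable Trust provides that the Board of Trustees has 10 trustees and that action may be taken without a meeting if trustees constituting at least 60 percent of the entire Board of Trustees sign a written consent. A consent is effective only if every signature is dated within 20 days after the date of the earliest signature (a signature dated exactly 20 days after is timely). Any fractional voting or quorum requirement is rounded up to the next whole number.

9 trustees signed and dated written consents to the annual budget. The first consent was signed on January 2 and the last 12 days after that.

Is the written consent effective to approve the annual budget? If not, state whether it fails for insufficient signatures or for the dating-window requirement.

Signatures required: at least 60 percent of 10 — 3/5 of 10 = 6, so 6 needed; 9 signed. Sufficient.
Dating window: the latest signature is 12 days after the earliest; the limit is 20 days. Within the window.

Effective — both the signature and dating-window requirements are satisfied.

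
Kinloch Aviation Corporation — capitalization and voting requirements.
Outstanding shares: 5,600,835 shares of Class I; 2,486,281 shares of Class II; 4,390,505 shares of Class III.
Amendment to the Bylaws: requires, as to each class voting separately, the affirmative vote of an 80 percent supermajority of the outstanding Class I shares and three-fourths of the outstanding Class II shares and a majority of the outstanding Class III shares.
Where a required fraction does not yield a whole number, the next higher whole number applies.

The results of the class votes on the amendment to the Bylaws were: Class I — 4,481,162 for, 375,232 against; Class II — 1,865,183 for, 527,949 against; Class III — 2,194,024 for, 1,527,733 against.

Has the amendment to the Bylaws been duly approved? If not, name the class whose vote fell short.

Not approved — the Class III shares did not give the required vote.

Class I: 4/5 of 5600835 = 4480668; 4,480,668 required, 4,481,162 in favor — approved.
Class II: 3/4 of 2486281 = 1864710.75, rounded up to 1864711; 1,864,711 required, 1,865,183 in favor — approved.
Class III: a majority of 4390505 is 2195253; 2,195,253 required, 2,194,024 in favor — not approved.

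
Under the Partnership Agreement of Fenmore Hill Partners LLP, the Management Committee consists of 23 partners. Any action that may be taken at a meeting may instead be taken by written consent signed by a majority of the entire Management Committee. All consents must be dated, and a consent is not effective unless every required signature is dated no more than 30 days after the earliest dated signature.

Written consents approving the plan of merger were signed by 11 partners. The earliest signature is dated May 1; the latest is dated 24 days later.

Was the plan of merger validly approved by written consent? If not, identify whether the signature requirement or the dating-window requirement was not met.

Not effective — insufficient signatures.

Signatures required: a majority of 23 — a majority of 23 is 12, so 12 needed; 11 signed. Insufficient.
Dating window: the latest signature is 24 days after the earliest; the limit is 30 days. Within the window.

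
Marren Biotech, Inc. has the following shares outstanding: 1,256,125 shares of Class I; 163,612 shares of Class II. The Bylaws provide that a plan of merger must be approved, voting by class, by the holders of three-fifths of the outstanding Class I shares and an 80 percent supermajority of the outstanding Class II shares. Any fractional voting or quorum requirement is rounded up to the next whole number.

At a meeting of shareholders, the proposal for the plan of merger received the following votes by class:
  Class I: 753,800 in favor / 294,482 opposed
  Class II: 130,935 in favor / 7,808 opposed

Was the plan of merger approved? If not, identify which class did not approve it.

Class I: 3/5 of 1256125 = 753675; 753,675 required, 753,800 in favor — approved.
Class II: 4/5 of 163612 = 130889.60, rounded up to 130890; 130,890 required, 130,935 in favor — approved.

Approved — every class gave the required vote.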